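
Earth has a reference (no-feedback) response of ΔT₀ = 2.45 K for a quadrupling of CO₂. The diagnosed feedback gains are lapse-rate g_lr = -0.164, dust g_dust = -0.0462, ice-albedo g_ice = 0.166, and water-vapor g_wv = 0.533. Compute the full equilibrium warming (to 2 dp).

4.79 K

Total gain g = -0.164 − 0.0462 + 0.166 + 0.533 = 0.4888.
Amplification A = 1/(1 − 0.4888) = 1.956.
ΔT = 2.45 × 1.956 = 4.79 K.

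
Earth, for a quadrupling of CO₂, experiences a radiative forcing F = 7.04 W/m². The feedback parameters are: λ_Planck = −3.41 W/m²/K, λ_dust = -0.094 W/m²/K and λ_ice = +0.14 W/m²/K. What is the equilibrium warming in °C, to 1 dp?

2.1 °C

Net feedback parameter λ = (−3.41) + (-0.094) + (+0.14) = -3.364 W/m²/K.
ΔT = −F/λ = −7.04/(-3.364) = 2.1 °C.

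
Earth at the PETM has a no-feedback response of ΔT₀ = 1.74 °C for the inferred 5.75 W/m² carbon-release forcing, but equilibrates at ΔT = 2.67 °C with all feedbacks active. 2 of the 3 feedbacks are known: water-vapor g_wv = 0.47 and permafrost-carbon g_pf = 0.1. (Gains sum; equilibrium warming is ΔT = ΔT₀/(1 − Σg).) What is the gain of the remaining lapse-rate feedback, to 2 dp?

-0.22

Amplification A = ΔT/ΔT₀ = 2.67/1.74 = 1.534.
Total gain g = 1 − 1/A = 1 − 1/1.534 = 0.3481.
Known gains sum to 0.47 + 0.1 = 0.57.
g_lr = 0.3481 − 0.57 = -0.22.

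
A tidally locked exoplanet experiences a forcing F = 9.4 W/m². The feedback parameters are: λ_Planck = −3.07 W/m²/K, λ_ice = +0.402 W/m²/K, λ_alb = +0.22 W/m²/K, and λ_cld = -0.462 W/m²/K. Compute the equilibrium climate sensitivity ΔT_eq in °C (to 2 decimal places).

Net feedback parameter λ = (−3.07) + (+0.402) + (+0.22) + (-0.462) = -2.91 W/m²/K.
ΔT = −F/λ = −9.4/(-2.91) = 3.23 °C.

3.23 °C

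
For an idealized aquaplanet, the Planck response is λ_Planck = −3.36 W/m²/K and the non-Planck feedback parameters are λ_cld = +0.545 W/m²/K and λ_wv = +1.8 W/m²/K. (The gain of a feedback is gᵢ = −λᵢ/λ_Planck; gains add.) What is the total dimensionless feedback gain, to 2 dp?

Convert to gains: g_cld = 0.545/3.36 = 0.1622; g_wv = 1.8/3.36 = 0.5357.
Total gain g = 0.6979.

0.70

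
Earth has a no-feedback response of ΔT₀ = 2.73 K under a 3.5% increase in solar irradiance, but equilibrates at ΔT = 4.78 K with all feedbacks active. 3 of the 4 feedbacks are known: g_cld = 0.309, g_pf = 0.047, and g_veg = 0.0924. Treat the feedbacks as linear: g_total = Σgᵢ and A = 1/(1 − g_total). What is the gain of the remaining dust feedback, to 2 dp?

Amplification A = ΔT/ΔT₀ = 4.78/2.73 = 1.751.
Total gain g = 1 − 1/A = 1 − 1/1.751 = 0.4289.
Known gains sum to 0.309 + 0.047 + 0.0924 = 0.4484.
g_dust = 0.4289 − 0.4484 = -0.02.

-0.02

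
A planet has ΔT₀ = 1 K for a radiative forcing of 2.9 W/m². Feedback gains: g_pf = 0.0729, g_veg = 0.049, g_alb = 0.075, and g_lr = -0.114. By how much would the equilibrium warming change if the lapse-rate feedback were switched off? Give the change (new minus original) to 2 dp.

Original: g = 0.0829, ΔT = 1/(1−0.0829) = 1.0904 K.
Without lapse-rate: g' = 0.1969, ΔT' = 1/(1−0.1969) = 1.2452 K.
Change = 1.2452 − 1.0904 = 0.15 K.

0.15 K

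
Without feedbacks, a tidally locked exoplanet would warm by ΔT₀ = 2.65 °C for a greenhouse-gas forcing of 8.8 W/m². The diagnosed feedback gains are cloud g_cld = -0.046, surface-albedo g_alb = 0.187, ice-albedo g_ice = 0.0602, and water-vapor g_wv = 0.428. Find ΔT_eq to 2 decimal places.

7.15 °C

Total gain g = -0.046 + 0.187 + 0.0602 + 0.428 = 0.6292.
Amplification A = 1/(1 − 0.6292) = 2.697.
ΔT = 2.65 × 2.697 = 7.15 °C.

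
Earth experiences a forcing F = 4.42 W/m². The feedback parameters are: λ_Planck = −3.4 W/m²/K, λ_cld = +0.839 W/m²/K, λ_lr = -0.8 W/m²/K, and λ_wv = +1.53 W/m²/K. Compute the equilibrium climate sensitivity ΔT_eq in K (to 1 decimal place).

2.4 K

Net feedback parameter λ = (−3.4) + (+0.839) + (-0.8) + (+1.53) = -1.831 W/m²/K.
ΔT = −F/λ = −4.42/(-1.831) = 2.4 K.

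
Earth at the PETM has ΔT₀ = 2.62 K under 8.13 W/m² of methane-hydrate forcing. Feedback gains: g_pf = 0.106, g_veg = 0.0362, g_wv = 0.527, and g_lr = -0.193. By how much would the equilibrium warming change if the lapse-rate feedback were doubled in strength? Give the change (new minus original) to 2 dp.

-1.35 K

Original: g = 0.4762, ΔT = 2.62/(1−0.4762) = 5.0019 K.
With doubled lapse-rate: g' = 0.2832, ΔT' = 2.62/(1−0.2832) = 3.6551 K.
Change = 3.6551 − 5.0019 = -1.35 K.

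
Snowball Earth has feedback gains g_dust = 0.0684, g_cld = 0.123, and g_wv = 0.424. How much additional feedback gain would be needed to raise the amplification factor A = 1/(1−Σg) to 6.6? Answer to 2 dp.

Current total gain = 0.6154.
Target gain for A = 6.6: g* = 1 − 1/6.6 = 0.8485.
Additional gain needed = 0.8485 − 0.6154 = 0.23.

0.23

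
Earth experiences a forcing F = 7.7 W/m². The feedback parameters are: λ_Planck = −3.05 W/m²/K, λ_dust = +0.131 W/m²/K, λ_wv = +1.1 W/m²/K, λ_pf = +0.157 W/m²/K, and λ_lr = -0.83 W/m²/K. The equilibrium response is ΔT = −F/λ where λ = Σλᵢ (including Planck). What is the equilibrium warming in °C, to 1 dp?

3.1 °C

Net feedback parameter λ = (−3.05) + (+0.131) + (+1.1) + (+0.157) + (-0.83) = -2.492 W/m²/K.
ΔT = −F/λ = −7.7/(-2.492) = 3.1 °C.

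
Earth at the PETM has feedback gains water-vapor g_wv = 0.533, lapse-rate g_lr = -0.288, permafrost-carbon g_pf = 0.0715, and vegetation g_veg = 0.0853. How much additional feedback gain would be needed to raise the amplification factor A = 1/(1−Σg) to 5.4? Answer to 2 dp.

Current total gain = 0.4018.
Target gain for A = 5.4: g* = 1 − 1/5.4 = 0.8148.
Additional gain needed = 0.8148 − 0.4018 = 0.41.

0.41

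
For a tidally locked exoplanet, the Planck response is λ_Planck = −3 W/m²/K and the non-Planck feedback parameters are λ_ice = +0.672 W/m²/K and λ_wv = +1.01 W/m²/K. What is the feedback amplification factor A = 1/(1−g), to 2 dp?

2.28

Convert to gains: g_ice = 0.672/3 = 0.224; g_wv = 1.01/3 = 0.3367.
Total gain g = 0.5607.
A = 1/(1 − 0.5607) = 2.28.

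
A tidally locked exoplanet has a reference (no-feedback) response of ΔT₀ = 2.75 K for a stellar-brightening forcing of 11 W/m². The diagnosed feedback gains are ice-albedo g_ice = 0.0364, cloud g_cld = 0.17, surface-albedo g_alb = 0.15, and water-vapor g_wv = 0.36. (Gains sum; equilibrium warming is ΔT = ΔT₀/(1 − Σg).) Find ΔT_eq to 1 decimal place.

Total gain g = 0.0364 + 0.17 + 0.15 + 0.36 = 0.7164.
Amplification A = 1/(1 − 0.7164) = 3.526.
ΔT = 2.75 × 3.526 = 9.7 K.

9.7 K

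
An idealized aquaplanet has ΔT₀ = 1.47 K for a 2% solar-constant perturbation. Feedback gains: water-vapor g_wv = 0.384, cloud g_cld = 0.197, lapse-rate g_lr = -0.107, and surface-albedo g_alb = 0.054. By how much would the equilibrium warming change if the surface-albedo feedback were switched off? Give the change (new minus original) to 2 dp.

Original: g = 0.528, ΔT = 1.47/(1−0.528) = 3.1144 K.
Without surface-albedo: g' = 0.474, ΔT' = 1.47/(1−0.474) = 2.7947 K.
Change = 2.7947 − 3.1144 = -0.32 K.

-0.32 K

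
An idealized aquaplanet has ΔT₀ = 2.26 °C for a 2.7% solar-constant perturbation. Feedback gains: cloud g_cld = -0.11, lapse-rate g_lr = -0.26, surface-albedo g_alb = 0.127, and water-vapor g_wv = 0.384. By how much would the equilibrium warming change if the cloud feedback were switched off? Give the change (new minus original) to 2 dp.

Original: g = 0.141, ΔT = 2.26/(1−0.141) = 2.6310 °C.
Without cloud: g' = 0.251, ΔT' = 2.26/(1−0.251) = 3.0174 °C.
Change = 3.0174 − 2.6310 = 0.39 °C.

0.39 °C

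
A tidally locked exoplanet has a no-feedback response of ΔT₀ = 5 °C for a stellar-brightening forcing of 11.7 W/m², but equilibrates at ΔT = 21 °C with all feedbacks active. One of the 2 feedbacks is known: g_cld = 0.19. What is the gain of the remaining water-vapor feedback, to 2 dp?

Amplification A = ΔT/ΔT₀ = 21/5 = 4.2.
Total gain g = 1 − 1/A = 1 − 1/4.2 = 0.7619.
The known gain is 0.19.
g_wv = 0.7619 − 0.19 = 0.57.

0.57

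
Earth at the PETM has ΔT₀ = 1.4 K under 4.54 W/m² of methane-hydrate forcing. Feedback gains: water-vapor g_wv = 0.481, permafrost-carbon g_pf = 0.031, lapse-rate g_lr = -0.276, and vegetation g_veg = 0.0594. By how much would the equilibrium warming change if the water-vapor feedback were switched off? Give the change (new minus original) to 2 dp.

-0.81 K

Original: g = 0.2954, ΔT = 1.4/(1−0.2954) = 1.9869 K.
Without water-vapor: g' = -0.1856, ΔT' = 1.4/(1+0.1856) = 1.1808 K.
Change = 1.1808 − 1.9869 = -0.81 K.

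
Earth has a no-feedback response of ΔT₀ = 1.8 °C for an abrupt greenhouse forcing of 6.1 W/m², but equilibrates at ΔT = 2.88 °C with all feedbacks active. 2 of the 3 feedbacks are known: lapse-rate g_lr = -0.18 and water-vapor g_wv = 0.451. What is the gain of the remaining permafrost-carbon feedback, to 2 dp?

Amplification A = ΔT/ΔT₀ = 2.88/1.8 = 1.6.
Total gain g = 1 − 1/A = 1 − 1/1.6 = 0.375.
Known gains sum to -0.18 + 0.451 = 0.271.
g_pf = 0.375 − 0.271 = 0.10.

0.10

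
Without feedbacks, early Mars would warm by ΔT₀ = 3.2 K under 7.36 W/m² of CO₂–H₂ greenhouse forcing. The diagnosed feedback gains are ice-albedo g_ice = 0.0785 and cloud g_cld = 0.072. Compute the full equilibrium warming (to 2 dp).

3.77 K

Total gain g = 0.0785 + 0.072 = 0.1505.
Amplification A = 1/(1 − 0.1505) = 1.177.
ΔT = 3.2 × 1.177 = 3.77 K.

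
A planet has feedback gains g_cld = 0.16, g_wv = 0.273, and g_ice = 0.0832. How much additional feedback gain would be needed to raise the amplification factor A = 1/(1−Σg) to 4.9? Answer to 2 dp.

0.28

Current total gain = 0.5162.
Target gain for A = 4.9: g* = 1 − 1/4.9 = 0.7959.
Additional gain needed = 0.7959 − 0.5162 = 0.28.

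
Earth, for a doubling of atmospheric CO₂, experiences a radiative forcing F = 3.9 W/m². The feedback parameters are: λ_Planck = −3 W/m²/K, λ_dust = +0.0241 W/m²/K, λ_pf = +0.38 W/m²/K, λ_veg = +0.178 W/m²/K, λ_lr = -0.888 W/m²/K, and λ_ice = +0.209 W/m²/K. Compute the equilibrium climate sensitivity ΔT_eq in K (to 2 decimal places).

1.26 K

Net feedback parameter λ = (−3) + (+0.0241) + (+0.38) + (+0.178) + (-0.888) + (+0.209) = -3.0969 W/m²/K.
ΔT = −F/λ = −3.9/(-3.0969) = 1.26 K.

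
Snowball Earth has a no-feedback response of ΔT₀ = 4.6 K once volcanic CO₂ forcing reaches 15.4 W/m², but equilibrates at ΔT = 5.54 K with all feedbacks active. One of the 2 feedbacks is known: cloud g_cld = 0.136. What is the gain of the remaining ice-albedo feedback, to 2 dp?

Amplification A = ΔT/ΔT₀ = 5.54/4.6 = 1.204.
Total gain g = 1 − 1/A = 1 − 1/1.204 = 0.1694.
The known gain is 0.136.
g_ice = 0.1694 − 0.136 = 0.03.

0.03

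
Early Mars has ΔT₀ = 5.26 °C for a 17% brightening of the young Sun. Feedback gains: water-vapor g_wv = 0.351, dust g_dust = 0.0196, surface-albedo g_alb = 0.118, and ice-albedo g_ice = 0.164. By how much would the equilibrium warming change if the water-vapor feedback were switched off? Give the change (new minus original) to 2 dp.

-7.61 °C

Original: g = 0.6526, ΔT = 5.26/(1−0.6526) = 15.1410 °C.
Without water-vapor: g' = 0.3016, ΔT' = 5.26/(1−0.3016) = 7.5315 °C.
Change = 7.5315 − 15.1410 = -7.61 °C.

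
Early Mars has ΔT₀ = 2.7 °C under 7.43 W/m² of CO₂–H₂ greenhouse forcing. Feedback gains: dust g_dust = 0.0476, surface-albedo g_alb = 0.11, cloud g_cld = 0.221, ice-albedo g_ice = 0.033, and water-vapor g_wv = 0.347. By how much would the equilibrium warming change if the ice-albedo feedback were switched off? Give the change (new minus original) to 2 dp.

-1.35 °C

Original: g = 0.7586, ΔT = 2.7/(1−0.7586) = 11.1848 °C.
Without ice-albedo: g' = 0.7256, ΔT' = 2.7/(1−0.7256) = 9.8397 °C.
Change = 9.8397 − 11.1848 = -1.35 °C.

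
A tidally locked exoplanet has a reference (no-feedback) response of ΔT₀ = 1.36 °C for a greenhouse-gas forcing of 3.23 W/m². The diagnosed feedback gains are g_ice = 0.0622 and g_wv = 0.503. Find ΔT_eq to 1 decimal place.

Total gain g = 0.0622 + 0.503 = 0.5652.
Amplification A = 1/(1 − 0.5652) = 2.3.
ΔT = 1.36 × 2.3 = 3.1 °C.

3.1 °C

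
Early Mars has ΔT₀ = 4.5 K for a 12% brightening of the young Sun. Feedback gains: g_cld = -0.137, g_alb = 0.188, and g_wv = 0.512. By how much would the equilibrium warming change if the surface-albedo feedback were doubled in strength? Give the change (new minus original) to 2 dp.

7.77 K

Original: g = 0.563, ΔT = 4.5/(1−0.563) = 10.2975 K.
With doubled surface-albedo: g' = 0.751, ΔT' = 4.5/(1−0.751) = 18.0723 K.
Change = 18.0723 − 10.2975 = 7.77 K.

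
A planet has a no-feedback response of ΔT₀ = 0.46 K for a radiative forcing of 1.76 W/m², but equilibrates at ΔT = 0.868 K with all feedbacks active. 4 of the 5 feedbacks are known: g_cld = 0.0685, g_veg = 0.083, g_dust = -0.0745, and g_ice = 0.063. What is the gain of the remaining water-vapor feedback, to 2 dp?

Amplification A = ΔT/ΔT₀ = 0.868/0.46 = 1.887.
Total gain g = 1 − 1/A = 1 − 1/1.887 = 0.4701.
Known gains sum to 0.0685 + 0.083 − 0.0745 + 0.063 = 0.14.
g_wv = 0.4701 − 0.14 = 0.33.

0.33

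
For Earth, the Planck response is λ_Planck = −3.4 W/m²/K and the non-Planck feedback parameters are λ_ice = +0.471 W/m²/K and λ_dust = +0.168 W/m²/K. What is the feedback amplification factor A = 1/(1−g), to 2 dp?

1.23

Convert to gains: g_ice = 0.471/3.4 = 0.1385; g_dust = 0.168/3.4 = 0.04941.
Total gain g = 0.18791.
A = 1/(1 − 0.18791) = 1.23.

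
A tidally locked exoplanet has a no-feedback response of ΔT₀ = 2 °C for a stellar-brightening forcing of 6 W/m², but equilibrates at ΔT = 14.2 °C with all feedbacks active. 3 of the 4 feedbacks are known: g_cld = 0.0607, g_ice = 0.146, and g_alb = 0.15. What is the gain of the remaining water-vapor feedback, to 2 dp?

Amplification A = ΔT/ΔT₀ = 14.2/2 = 7.1.
Total gain g = 1 − 1/A = 1 − 1/7.1 = 0.8592.
Known gains sum to 0.0607 + 0.146 + 0.15 = 0.3567.
g_wv = 0.8592 − 0.3567 = 0.50.

0.50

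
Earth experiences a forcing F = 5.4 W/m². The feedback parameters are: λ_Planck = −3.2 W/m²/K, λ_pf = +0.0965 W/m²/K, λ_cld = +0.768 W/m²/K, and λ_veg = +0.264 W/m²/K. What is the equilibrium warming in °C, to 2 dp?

2.61 °C

Net feedback parameter λ = (−3.2) + (+0.0965) + (+0.768) + (+0.264) = -2.0715 W/m²/K.
ΔT = −F/λ = −5.4/(-2.0715) = 2.61 °C.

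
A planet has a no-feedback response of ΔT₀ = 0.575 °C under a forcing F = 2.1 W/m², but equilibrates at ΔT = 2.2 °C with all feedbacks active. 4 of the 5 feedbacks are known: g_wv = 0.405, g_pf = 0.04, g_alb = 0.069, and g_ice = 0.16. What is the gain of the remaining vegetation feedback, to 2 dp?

Amplification A = ΔT/ΔT₀ = 2.2/0.575 = 3.826.
Total gain g = 1 − 1/A = 1 − 1/3.826 = 0.7386.
Known gains sum to 0.405 + 0.04 + 0.069 + 0.16 = 0.674.
g_veg = 0.7386 − 0.674 = 0.06.

0.06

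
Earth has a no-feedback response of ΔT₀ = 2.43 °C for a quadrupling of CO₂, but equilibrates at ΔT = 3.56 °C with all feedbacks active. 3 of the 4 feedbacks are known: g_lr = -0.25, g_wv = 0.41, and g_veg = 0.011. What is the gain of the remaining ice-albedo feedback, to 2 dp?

Amplification A = ΔT/ΔT₀ = 3.56/2.43 = 1.465.
Total gain g = 1 − 1/A = 1 − 1/1.465 = 0.3174.
Known gains sum to -0.25 + 0.41 + 0.011 = 0.171.
g_ice = 0.3174 − 0.171 = 0.15.

0.15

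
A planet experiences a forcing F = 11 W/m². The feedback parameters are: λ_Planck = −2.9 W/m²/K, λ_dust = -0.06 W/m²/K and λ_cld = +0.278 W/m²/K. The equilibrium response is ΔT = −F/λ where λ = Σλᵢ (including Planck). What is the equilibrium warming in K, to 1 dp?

Net feedback parameter λ = (−2.9) + (-0.06) + (+0.278) = -2.682 W/m²/K.
ΔT = −F/λ = −11/(-2.682) = 4.1 K.

4.1 K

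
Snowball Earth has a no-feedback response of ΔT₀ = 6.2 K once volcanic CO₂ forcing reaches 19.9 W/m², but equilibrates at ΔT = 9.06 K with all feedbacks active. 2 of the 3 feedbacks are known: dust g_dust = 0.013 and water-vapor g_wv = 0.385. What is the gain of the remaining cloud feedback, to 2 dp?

Amplification A = ΔT/ΔT₀ = 9.06/6.2 = 1.461.
Total gain g = 1 − 1/A = 1 − 1/1.461 = 0.3155.
Known gains sum to 0.013 + 0.385 = 0.398.
g_cld = 0.3155 − 0.398 = -0.08.

-0.08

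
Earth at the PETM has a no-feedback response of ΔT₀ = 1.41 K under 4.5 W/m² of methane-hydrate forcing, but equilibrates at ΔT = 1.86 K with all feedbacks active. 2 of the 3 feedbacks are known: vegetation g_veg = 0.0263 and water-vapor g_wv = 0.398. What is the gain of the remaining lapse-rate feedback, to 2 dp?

Amplification A = ΔT/ΔT₀ = 1.86/1.41 = 1.319.
Total gain g = 1 − 1/A = 1 − 1/1.319 = 0.2418.
Known gains sum to 0.0263 + 0.398 = 0.4243.
g_lr = 0.2418 − 0.4243 = -0.18.

-0.18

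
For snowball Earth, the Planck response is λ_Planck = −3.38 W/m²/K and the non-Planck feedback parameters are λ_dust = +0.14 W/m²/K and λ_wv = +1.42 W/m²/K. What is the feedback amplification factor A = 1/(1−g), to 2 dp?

Convert to gains: g_dust = 0.14/3.38 = 0.04142; g_wv = 1.42/3.38 = 0.4201.
Total gain g = 0.46152.
A = 1/(1 − 0.46152) = 1.86.

1.86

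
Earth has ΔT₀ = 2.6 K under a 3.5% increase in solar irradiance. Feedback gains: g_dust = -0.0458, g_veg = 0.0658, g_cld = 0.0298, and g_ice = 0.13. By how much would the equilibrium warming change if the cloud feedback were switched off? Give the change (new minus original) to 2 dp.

-0.11 K

Original: g = 0.1798, ΔT = 2.6/(1−0.1798) = 3.1700 K.
Without cloud: g' = 0.15, ΔT' = 2.6/(1−0.15) = 3.0588 K.
Change = 3.0588 − 3.1700 = -0.11 K.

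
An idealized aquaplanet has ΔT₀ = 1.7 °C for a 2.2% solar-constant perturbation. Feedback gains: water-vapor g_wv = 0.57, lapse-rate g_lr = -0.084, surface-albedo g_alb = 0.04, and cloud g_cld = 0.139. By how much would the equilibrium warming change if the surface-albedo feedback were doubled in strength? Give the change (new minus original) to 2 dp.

0.69 °C

Original: g = 0.665, ΔT = 1.7/(1−0.665) = 5.0746 °C.
With doubled surface-albedo: g' = 0.705, ΔT' = 1.7/(1−0.705) = 5.7627 °C.
Change = 5.7627 − 5.0746 = 0.69 °C.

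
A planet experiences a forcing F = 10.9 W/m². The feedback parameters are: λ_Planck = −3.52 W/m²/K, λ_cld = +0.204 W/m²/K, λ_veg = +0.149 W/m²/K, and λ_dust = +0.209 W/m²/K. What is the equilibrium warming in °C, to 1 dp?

Net feedback parameter λ = (−3.52) + (+0.204) + (+0.149) + (+0.209) = -2.958 W/m²/K.
ΔT = −F/λ = −10.9/(-2.958) = 3.7 °C.

3.7 °C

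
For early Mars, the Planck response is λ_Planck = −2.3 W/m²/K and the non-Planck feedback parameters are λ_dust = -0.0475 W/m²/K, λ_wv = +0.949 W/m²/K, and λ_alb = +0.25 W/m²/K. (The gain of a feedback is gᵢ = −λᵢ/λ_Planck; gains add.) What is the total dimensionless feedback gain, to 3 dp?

0.501

Convert to gains: g_dust = -0.0475/2.3 = -0.02065; g_wv = 0.949/2.3 = 0.4126; g_alb = 0.25/2.3 = 0.1087.
Total gain g = 0.50065.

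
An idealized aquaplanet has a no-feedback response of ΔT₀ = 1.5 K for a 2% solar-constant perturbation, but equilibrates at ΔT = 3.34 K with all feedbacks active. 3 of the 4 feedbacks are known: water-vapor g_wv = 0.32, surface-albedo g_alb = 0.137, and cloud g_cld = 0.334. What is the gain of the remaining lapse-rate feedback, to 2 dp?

-0.24

Amplification A = ΔT/ΔT₀ = 3.34/1.5 = 2.227.
Total gain g = 1 − 1/A = 1 − 1/2.227 = 0.551.
Known gains sum to 0.32 + 0.137 + 0.334 = 0.791.
g_lr = 0.551 − 0.791 = -0.24.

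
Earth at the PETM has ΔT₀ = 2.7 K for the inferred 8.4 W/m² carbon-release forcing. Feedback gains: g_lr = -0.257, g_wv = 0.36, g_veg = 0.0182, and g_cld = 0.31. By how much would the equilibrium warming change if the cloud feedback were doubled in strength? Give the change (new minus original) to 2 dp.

Original: g = 0.4312, ΔT = 2.7/(1−0.4312) = 4.7468 K.
With doubled cloud: g' = 0.7412, ΔT' = 2.7/(1−0.7412) = 10.4328 K.
Change = 10.4328 − 4.7468 = 5.69 K.

5.69 K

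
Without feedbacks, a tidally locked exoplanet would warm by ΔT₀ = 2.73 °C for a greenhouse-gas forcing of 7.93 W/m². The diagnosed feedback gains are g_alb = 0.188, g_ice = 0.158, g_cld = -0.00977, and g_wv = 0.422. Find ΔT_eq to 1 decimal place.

11.3 °C

Total gain g = 0.188 + 0.158 − 0.00977 + 0.422 = 0.75823.
Amplification A = 1/(1 − 0.75823) = 4.136.
ΔT = 2.73 × 4.136 = 11.3 °C.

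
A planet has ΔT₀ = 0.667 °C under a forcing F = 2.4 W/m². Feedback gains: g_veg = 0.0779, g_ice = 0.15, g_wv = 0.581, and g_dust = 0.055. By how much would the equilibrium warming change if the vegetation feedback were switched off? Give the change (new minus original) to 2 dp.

-1.78 °C

Original: g = 0.8639, ΔT = 0.667/(1−0.8639) = 4.9008 °C.
Without vegetation: g' = 0.786, ΔT' = 0.667/(1−0.786) = 3.1168 °C.
Change = 3.1168 − 4.9008 = -1.78 °C.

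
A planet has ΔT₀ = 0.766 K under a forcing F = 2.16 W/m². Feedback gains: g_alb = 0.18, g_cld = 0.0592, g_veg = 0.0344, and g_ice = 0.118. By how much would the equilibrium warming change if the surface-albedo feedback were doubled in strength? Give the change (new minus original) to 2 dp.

Original: g = 0.3916, ΔT = 0.766/(1−0.3916) = 1.2590 K.
With doubled surface-albedo: g' = 0.5716, ΔT' = 0.766/(1−0.5716) = 1.7880 K.
Change = 1.7880 − 1.2590 = 0.53 K.

0.53 K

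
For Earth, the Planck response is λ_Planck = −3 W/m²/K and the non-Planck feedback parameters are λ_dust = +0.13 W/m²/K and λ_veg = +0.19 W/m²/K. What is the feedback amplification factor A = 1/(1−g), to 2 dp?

Convert to gains: g_dust = 0.13/3 = 0.04333; g_veg = 0.19/3 = 0.06333.
Total gain g = 0.10666.
A = 1/(1 − 0.10666) = 1.12.

1.12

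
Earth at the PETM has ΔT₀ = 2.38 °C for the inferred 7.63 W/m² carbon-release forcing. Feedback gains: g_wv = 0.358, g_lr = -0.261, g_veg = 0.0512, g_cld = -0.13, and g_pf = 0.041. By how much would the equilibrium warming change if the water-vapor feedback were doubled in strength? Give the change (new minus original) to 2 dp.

1.55 °C

Original: g = 0.0592, ΔT = 2.38/(1−0.0592) = 2.5298 °C.
With doubled water-vapor: g' = 0.4172, ΔT' = 2.38/(1−0.4172) = 4.0837 °C.
Change = 4.0837 − 2.5298 = 1.55 °C.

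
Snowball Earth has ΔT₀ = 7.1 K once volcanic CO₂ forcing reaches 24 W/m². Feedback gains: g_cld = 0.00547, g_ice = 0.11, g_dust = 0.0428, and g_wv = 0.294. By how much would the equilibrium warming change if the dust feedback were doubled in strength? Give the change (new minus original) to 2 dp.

1.10 K

Original: g = 0.45227, ΔT = 7.1/(1−0.45227) = 12.9626 K.
With doubled dust: g' = 0.49507, ΔT' = 7.1/(1−0.49507) = 14.0614 K.
Change = 14.0614 − 12.9626 = 1.10 K.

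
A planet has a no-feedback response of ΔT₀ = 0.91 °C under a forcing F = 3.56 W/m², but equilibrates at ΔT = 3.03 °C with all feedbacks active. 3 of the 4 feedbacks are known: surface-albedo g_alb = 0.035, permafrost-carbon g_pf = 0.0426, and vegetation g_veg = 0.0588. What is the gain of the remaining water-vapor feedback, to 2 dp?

0.56

Amplification A = ΔT/ΔT₀ = 3.03/0.91 = 3.33.
Total gain g = 1 − 1/A = 1 − 1/3.33 = 0.6997.
Known gains sum to 0.035 + 0.0426 + 0.0588 = 0.1364.
g_wv = 0.6997 − 0.1364 = 0.56.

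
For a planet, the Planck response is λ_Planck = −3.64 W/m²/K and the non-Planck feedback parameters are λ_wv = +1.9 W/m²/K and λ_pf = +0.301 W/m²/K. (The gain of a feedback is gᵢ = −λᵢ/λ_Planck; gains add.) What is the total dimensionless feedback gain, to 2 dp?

0.60

Convert to gains: g_wv = 1.9/3.64 = 0.522; g_pf = 0.301/3.64 = 0.08269.
Total gain g = 0.60469.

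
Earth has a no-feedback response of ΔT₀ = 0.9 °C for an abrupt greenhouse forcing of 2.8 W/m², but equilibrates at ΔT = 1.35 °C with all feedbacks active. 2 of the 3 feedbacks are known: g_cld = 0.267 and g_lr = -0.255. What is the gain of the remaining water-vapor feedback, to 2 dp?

0.32

Amplification A = ΔT/ΔT₀ = 1.35/0.9 = 1.5.
Total gain g = 1 − 1/A = 1 − 1/1.5 = 0.3333.
Known gains sum to 0.267 − 0.255 = 0.012.
g_wv = 0.3333 − 0.012 = 0.32.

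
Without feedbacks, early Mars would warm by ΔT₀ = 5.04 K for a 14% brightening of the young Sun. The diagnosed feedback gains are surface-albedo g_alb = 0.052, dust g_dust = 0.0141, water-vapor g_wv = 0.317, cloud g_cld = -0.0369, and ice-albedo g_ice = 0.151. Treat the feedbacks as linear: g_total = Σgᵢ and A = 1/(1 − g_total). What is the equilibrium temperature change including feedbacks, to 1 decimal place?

Total gain g = 0.052 + 0.0141 + 0.317 − 0.0369 + 0.151 = 0.4972.
Amplification A = 1/(1 − 0.4972) = 1.989.
ΔT = 5.04 × 1.989 = 10.0 K.

10.0 K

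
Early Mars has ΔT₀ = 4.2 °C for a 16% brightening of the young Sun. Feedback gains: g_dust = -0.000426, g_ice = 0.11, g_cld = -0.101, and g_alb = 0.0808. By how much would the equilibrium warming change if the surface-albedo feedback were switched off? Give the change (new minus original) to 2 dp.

-0.38 °C

Original: g = 0.089374, ΔT = 4.2/(1−0.089374) = 4.6122 °C.
Without surface-albedo: g' = 0.008574, ΔT' = 4.2/(1−0.008574) = 4.2363 °C.
Change = 4.2363 − 4.6122 = -0.38 °C.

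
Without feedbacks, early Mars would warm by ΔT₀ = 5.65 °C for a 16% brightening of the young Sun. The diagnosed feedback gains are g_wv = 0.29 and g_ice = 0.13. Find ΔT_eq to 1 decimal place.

9.7 °C

Total gain g = 0.29 + 0.13 = 0.42.
Amplification A = 1/(1 − 0.42) = 1.724.
ΔT = 5.65 × 1.724 = 9.7 °C.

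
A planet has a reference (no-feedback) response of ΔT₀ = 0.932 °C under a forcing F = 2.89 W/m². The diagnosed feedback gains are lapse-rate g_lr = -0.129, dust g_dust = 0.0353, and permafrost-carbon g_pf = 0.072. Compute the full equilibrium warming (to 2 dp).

Total gain g = -0.129 + 0.0353 + 0.072 = -0.0217.
Amplification A = 1/(1 + 0.0217) = 0.9788.
ΔT = 0.932 × 0.9788 = 0.91 °C.

0.91 °C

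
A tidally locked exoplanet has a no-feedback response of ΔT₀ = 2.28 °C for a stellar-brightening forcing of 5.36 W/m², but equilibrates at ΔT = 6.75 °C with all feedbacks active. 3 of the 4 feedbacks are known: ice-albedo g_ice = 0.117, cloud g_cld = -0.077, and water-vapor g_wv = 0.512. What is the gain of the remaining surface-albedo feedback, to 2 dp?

Amplification A = ΔT/ΔT₀ = 6.75/2.28 = 2.961.
Total gain g = 1 − 1/A = 1 − 1/2.961 = 0.6623.
Known gains sum to 0.117 − 0.077 + 0.512 = 0.552.
g_alb = 0.6623 − 0.552 = 0.11.

0.11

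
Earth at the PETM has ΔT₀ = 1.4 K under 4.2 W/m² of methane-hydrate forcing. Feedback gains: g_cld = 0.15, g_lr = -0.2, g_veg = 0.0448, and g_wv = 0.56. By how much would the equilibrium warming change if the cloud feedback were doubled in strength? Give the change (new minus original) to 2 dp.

Original: g = 0.5548, ΔT = 1.4/(1−0.5548) = 3.1447 K.
With doubled cloud: g' = 0.7048, ΔT' = 1.4/(1−0.7048) = 4.7425 K.
Change = 4.7425 − 3.1447 = 1.60 K.

1.60 K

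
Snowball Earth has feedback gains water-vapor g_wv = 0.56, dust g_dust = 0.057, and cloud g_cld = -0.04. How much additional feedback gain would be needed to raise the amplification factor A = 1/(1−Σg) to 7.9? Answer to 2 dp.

Current total gain = 0.577.
Target gain for A = 7.9: g* = 1 − 1/7.9 = 0.8734.
Additional gain needed = 0.8734 − 0.577 = 0.30.

0.30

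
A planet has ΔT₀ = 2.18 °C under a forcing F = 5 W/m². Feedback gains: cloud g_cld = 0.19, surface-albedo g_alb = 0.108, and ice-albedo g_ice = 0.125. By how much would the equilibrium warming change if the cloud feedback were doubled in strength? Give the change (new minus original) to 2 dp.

Original: g = 0.423, ΔT = 2.18/(1−0.423) = 3.7782 °C.
With doubled cloud: g' = 0.613, ΔT' = 2.18/(1−0.613) = 5.6331 °C.
Change = 5.6331 − 3.7782 = 1.85 °C.

1.85 °C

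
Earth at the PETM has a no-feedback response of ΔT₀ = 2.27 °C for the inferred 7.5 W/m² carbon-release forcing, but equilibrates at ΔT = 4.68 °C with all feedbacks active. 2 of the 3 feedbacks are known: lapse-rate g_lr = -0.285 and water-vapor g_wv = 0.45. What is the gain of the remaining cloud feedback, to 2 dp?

0.35

Amplification A = ΔT/ΔT₀ = 4.68/2.27 = 2.062.
Total gain g = 1 − 1/A = 1 − 1/2.062 = 0.515.
Known gains sum to -0.285 + 0.45 = 0.165.
g_cld = 0.515 − 0.165 = 0.35.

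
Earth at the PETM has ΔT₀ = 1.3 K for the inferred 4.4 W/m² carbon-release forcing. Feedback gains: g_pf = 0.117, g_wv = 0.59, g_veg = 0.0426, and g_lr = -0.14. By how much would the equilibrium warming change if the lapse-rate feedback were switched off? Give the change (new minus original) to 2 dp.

1.86 K

Original: g = 0.6096, ΔT = 1.3/(1−0.6096) = 3.3299 K.
Without lapse-rate: g' = 0.7496, ΔT' = 1.3/(1−0.7496) = 5.1917 K.
Change = 5.1917 − 3.3299 = 1.86 K.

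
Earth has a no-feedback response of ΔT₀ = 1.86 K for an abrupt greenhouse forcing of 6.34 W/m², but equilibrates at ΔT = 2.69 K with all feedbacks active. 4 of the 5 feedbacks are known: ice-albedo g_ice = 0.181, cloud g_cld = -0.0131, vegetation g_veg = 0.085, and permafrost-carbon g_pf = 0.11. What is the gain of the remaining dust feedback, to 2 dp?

-0.05

Amplification A = ΔT/ΔT₀ = 2.69/1.86 = 1.446.
Total gain g = 1 − 1/A = 1 − 1/1.446 = 0.3084.
Known gains sum to 0.181 − 0.0131 + 0.085 + 0.11 = 0.3629.
g_dust = 0.3084 − 0.3629 = -0.05.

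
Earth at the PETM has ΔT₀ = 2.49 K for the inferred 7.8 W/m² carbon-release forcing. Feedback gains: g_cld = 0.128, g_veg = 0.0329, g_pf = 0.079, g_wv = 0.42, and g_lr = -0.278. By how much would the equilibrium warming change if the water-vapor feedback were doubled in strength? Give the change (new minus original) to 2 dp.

8.54 K

Original: g = 0.3819, ΔT = 2.49/(1−0.3819) = 4.0285 K.
With doubled water-vapor: g' = 0.8019, ΔT' = 2.49/(1−0.8019) = 12.5694 K.
Change = 12.5694 − 4.0285 = 8.54 K.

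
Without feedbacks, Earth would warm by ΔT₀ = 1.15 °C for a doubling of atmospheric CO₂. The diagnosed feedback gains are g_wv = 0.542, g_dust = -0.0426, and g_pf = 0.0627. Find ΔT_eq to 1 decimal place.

2.6 °C

Total gain g = 0.542 − 0.0426 + 0.0627 = 0.5621.
Amplification A = 1/(1 − 0.5621) = 2.284.
ΔT = 1.15 × 2.284 = 2.6 °C.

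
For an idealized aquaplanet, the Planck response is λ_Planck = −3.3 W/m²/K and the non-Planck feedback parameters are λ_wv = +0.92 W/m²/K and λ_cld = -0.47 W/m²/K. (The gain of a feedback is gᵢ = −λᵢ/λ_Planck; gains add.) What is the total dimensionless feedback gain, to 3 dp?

0.136

Convert to gains: g_wv = 0.92/3.3 = 0.2788; g_cld = -0.47/3.3 = -0.1424.
Total gain g = 0.1364.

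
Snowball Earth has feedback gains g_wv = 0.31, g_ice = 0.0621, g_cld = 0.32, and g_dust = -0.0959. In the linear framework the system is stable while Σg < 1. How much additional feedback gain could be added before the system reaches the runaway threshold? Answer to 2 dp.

Current total gain = 0.31 + 0.0621 + 0.32 − 0.0959 = 0.5962.
Margin to runaway = 1 − 0.5962 = 0.40.

0.40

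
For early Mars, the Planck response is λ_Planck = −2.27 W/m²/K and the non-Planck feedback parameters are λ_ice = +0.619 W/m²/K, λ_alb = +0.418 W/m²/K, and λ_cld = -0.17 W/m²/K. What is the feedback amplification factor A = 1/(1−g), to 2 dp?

Convert to gains: g_ice = 0.619/2.27 = 0.2727; g_alb = 0.418/2.27 = 0.1841; g_cld = -0.17/2.27 = -0.07489.
Total gain g = 0.38191.
A = 1/(1 − 0.38191) = 1.62.

1.62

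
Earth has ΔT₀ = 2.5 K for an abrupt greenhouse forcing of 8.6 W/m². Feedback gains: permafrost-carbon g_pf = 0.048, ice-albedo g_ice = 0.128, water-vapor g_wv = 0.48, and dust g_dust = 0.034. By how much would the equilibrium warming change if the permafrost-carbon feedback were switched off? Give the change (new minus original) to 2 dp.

Original: g = 0.69, ΔT = 2.5/(1−0.69) = 8.0645 K.
Without permafrost-carbon: g' = 0.642, ΔT' = 2.5/(1−0.642) = 6.9832 K.
Change = 6.9832 − 8.0645 = -1.08 K.

-1.08 K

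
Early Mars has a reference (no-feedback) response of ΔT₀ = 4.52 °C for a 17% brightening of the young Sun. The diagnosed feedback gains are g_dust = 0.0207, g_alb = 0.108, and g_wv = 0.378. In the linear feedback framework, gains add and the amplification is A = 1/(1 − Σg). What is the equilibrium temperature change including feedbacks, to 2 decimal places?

Total gain g = 0.0207 + 0.108 + 0.378 = 0.5067.
Amplification A = 1/(1 − 0.5067) = 2.027.
ΔT = 4.52 × 2.027 = 9.16 °C.

9.16 °C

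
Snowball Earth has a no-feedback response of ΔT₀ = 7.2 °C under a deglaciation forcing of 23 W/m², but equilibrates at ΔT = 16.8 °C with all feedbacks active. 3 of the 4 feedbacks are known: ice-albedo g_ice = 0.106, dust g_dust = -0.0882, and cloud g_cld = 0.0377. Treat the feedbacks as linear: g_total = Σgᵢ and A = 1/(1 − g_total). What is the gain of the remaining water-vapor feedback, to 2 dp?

0.52

Amplification A = ΔT/ΔT₀ = 16.8/7.2 = 2.333.
Total gain g = 1 − 1/A = 1 − 1/2.333 = 0.5714.
Known gains sum to 0.106 − 0.0882 + 0.0377 = 0.0555.
g_wv = 0.5714 − 0.0555 = 0.52.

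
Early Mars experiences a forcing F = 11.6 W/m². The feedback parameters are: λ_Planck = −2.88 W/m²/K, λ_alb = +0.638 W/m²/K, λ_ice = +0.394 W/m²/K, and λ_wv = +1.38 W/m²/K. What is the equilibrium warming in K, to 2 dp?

Net feedback parameter λ = (−2.88) + (+0.638) + (+0.394) + (+1.38) = -0.468 W/m²/K.
ΔT = −F/λ = −11.6/(-0.468) = 24.79 K.

24.79 K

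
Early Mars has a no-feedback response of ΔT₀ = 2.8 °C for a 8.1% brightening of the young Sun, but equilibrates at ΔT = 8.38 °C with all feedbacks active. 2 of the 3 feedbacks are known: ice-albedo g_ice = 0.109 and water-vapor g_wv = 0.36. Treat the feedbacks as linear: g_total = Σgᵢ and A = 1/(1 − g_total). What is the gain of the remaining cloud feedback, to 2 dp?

Amplification A = ΔT/ΔT₀ = 8.38/2.8 = 2.993.
Total gain g = 1 − 1/A = 1 − 1/2.993 = 0.6659.
Known gains sum to 0.109 + 0.36 = 0.469.
g_cld = 0.6659 − 0.469 = 0.20.

0.20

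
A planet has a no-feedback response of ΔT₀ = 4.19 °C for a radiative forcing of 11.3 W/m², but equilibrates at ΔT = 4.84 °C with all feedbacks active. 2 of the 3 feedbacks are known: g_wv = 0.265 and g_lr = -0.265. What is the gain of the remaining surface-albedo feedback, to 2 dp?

0.13

Amplification A = ΔT/ΔT₀ = 4.84/4.19 = 1.155.
Total gain g = 1 − 1/A = 1 − 1/1.155 = 0.1342.
Known gains sum to 0.265 − 0.265 = 0.
g_alb = 0.1342 − 0 = 0.13.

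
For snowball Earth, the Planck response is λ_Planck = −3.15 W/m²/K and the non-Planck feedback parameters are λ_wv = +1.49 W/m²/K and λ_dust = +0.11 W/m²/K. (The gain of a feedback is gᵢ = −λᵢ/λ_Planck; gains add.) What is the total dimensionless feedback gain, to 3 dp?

0.508

Convert to gains: g_wv = 1.49/3.15 = 0.473; g_dust = 0.11/3.15 = 0.03492.
Total gain g = 0.50792.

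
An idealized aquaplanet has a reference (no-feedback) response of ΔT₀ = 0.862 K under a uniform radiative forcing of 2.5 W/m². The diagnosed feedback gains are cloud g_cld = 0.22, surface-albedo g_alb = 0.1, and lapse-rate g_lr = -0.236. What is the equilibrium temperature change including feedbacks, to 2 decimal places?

Total gain g = 0.22 + 0.1 − 0.236 = 0.084.
Amplification A = 1/(1 − 0.084) = 1.092.
ΔT = 0.862 × 1.092 = 0.94 K.

0.94 K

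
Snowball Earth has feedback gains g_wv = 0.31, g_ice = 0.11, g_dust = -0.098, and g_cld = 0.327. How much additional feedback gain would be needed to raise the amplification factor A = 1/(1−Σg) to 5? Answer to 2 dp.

0.15

Current total gain = 0.649.
Target gain for A = 5: g* = 1 − 1/5 = 0.8.
Additional gain needed = 0.8 − 0.649 = 0.15.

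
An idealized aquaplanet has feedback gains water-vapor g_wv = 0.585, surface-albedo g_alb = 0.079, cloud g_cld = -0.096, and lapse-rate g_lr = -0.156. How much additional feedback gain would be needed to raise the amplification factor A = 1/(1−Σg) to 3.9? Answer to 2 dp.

0.33

Current total gain = 0.412.
Target gain for A = 3.9: g* = 1 − 1/3.9 = 0.7436.
Additional gain needed = 0.7436 − 0.412 = 0.33.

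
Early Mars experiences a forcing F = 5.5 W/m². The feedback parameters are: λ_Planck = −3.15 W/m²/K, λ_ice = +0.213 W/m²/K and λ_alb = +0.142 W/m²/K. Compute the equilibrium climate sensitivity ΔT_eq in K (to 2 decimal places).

Net feedback parameter λ = (−3.15) + (+0.213) + (+0.142) = -2.795 W/m²/K.
ΔT = −F/λ = −5.5/(-2.795) = 1.97 K.

1.97 K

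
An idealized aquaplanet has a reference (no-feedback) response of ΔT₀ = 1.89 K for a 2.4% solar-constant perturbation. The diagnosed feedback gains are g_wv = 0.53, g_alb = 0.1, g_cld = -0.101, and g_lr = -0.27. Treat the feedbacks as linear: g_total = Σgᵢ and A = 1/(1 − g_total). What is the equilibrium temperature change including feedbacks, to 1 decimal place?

Total gain g = 0.53 + 0.1 − 0.101 − 0.27 = 0.259.
Amplification A = 1/(1 − 0.259) = 1.35.
ΔT = 1.89 × 1.35 = 2.6 K.

2.6 K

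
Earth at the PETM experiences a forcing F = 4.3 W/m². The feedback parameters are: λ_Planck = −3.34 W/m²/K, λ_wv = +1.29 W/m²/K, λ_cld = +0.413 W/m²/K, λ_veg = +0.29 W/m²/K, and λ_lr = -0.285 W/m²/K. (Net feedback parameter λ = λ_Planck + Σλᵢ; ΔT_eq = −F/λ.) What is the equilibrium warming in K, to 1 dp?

2.6 K

Net feedback parameter λ = (−3.34) + (+1.29) + (+0.413) + (+0.29) + (-0.285) = -1.632 W/m²/K.
ΔT = −F/λ = −4.3/(-1.632) = 2.6 K.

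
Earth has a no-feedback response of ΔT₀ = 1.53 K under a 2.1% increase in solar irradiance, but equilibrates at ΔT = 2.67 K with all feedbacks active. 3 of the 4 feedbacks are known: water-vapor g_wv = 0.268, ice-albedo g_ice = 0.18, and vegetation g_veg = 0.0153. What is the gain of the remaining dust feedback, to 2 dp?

Amplification A = ΔT/ΔT₀ = 2.67/1.53 = 1.745.
Total gain g = 1 − 1/A = 1 − 1/1.745 = 0.4269.
Known gains sum to 0.268 + 0.18 + 0.0153 = 0.4633.
g_dust = 0.4269 − 0.4633 = -0.04.

-0.04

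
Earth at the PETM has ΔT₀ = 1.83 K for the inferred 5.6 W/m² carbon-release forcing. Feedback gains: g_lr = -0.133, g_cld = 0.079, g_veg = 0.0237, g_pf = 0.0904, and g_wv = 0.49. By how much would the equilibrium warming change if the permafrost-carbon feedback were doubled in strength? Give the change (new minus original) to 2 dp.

1.02 K

Original: g = 0.5501, ΔT = 1.83/(1−0.5501) = 4.0676 K.
With doubled permafrost-carbon: g' = 0.6405, ΔT' = 1.83/(1−0.6405) = 5.0904 K.
Change = 5.0904 − 4.0676 = 1.02 K.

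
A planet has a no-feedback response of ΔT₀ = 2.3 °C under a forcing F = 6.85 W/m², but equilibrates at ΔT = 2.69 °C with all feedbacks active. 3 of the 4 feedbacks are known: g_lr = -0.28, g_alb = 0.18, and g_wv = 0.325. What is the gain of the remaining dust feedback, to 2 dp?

-0.08

Amplification A = ΔT/ΔT₀ = 2.69/2.3 = 1.17.
Total gain g = 1 − 1/A = 1 − 1/1.17 = 0.1453.
Known gains sum to -0.28 + 0.18 + 0.325 = 0.225.
g_dust = 0.1453 − 0.225 = -0.08.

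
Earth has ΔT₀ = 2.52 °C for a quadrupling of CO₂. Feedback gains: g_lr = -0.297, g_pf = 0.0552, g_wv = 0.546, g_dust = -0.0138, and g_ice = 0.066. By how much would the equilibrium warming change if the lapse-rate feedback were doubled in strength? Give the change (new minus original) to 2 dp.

Original: g = 0.3564, ΔT = 2.52/(1−0.3564) = 3.9155 °C.
With doubled lapse-rate: g' = 0.0594, ΔT' = 2.52/(1−0.0594) = 2.6791 °C.
Change = 2.6791 − 3.9155 = -1.24 °C.

-1.24 °C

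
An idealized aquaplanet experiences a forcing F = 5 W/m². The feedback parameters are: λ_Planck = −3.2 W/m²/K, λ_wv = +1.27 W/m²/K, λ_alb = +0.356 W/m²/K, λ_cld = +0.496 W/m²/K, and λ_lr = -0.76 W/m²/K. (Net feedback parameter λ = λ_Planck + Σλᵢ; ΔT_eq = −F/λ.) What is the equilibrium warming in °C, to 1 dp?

2.7 °C

Net feedback parameter λ = (−3.2) + (+1.27) + (+0.356) + (+0.496) + (-0.76) = -1.838 W/m²/K.
ΔT = −F/λ = −5/(-1.838) = 2.7 °C.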